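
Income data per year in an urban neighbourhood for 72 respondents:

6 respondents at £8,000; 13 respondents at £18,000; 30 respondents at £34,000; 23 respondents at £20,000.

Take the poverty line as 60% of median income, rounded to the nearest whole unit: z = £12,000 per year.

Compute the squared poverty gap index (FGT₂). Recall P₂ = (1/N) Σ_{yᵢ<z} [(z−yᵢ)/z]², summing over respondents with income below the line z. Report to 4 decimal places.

Poor units: 6×£8,000 (q = 6 of N = 72).
Shortfall ratios: (12000−8000)/12000 = 0.3333 (×6).
Squared: 0.1111 (×6).
Sum = 0.666667; P₂ = 0.666667 / 72 = 0.0093.

0.0093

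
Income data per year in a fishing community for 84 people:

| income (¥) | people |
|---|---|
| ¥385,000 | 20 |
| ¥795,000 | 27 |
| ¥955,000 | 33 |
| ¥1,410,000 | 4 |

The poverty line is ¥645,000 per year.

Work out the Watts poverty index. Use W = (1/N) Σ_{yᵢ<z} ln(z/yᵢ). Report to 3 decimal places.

0.123

Below the line: 20×¥385,000 (q = 20 of N = 84).
ln(z/y) terms: ln(645000/385000) = 0.5160 (×20).
W = 10.320140 / 84 = 0.123.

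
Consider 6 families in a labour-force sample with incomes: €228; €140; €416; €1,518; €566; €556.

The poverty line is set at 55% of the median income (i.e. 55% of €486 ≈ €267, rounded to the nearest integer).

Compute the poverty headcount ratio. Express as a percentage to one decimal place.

33.3%

2 of the 6 families have income below €267.
H = 2/6 = 33.3%.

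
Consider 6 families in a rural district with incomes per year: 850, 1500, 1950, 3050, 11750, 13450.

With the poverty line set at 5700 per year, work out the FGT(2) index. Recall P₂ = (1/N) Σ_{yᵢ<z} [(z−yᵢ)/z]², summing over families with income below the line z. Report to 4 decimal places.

0.3193

Poor units: 850, 1500, 1950, 3050 (q = 4 of N = 6).
Relative gaps: (5700−850)/5700 = 0.8509; (5700−1500)/5700 = 0.7368; (5700−1950)/5700 = 0.6579; (5700−3050)/5700 = 0.4649.
Squared: 0.7240; 0.5429; 0.4328; 0.2161.
Sum = 1.915897; P₂ = 1.915897 / 6 = 0.3193.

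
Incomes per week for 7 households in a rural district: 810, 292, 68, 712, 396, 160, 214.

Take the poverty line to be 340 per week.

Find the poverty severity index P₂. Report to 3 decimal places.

0.154

Below z: 68, 160, 214, 292 (q = 4 of N = 7).
Normalized shortfalls: (340−68)/340 = 0.8000; (340−160)/340 = 0.5294; (340−214)/340 = 0.3706; (340−292)/340 = 0.1412.
Squared: 0.6400; 0.2803; 0.1373; 0.0199.
Sum = 1.077543; P₂ = 1.077543 / 7 = 0.154.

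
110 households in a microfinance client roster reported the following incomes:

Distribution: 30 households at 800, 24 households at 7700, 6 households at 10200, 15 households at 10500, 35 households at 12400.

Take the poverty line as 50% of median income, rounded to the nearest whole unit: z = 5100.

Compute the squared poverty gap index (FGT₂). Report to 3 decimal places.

Incomes under z: 30×800 (q = 30 of N = 110).
Normalized shortfalls: (5100−800)/5100 = 0.8431 (×30).
Squared: 0.7109 (×30).
Sum = 21.326413; P₂ = 21.326413 / 110 = 0.194.

0.194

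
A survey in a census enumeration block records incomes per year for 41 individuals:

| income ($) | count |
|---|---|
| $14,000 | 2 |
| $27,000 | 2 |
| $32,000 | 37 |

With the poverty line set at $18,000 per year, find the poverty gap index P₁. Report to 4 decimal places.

0.0108

Below z: 2×$14,000 (q = 2 of N = 41).
Relative gaps: (18000−14000)/18000 = 0.2222 (×2).
Sum of shortfalls = 0.444444; P₁ averages over all N: 0.444444 / 41 = 0.0108.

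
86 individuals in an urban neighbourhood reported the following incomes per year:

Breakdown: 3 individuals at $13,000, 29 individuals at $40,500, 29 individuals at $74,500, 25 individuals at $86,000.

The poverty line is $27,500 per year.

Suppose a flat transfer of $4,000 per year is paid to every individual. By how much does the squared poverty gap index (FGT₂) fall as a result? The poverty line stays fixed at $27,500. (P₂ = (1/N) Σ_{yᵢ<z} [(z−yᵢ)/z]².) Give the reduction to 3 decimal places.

0.005

Before: below the line — 3×$13,000; squared poverty gap index (FGT₂) = 0.00970.
After the $4,000 transfer: below the line — 3×$17,000; squared poverty gap index (FGT₂) = 0.00509.
Reduction = 0.00970 − 0.00509 = 0.005.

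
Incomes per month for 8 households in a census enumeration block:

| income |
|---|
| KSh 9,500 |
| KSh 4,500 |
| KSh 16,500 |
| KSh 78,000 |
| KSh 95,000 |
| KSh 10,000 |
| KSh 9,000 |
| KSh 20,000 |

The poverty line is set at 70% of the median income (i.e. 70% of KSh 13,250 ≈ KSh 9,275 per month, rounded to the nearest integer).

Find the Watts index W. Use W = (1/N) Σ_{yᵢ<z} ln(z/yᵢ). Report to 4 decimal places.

0.0942

Poor units: KSh 4,500, KSh 9,000 (q = 2 of N = 8).
ln(z/y) terms: ln(9275/4500) = 0.7232; ln(9275/9000) = 0.0301.
W = 0.753343 / 8 = 0.0942.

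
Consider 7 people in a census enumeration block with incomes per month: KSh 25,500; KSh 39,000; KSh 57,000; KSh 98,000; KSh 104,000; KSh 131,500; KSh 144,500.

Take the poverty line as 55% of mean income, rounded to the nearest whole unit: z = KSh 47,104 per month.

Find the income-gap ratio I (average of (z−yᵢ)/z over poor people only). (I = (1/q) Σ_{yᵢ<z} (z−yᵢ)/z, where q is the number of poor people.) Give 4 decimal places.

0.3153

Below z: KSh 25,500, KSh 39,000 (q = 2 of N = 7).
Shortfall ratios (z−y)/z: 0.4586, 0.1720; sum = 0.630690.
The income-gap ratio divides by q (the poor only): 0.630690 / 2 = 0.3153.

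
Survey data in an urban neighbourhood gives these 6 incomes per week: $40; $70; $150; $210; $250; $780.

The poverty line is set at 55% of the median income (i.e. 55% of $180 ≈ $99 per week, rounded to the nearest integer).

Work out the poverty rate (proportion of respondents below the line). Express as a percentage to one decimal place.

2 of the 6 respondents have income below $99.
H = 2/6 = 33.3%.

33.3%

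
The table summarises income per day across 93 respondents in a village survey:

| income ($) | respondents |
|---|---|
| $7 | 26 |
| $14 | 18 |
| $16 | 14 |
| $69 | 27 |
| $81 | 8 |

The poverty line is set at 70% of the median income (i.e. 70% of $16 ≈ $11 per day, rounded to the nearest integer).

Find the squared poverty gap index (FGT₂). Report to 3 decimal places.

0.037

Below the line: 26×$7 (q = 26 of N = 93).
Normalized shortfalls: (11−7)/11 = 0.3636 (×26).
Squared: 0.1322 (×26).
Sum = 3.438017; P₂ = 3.438017 / 93 = 0.037.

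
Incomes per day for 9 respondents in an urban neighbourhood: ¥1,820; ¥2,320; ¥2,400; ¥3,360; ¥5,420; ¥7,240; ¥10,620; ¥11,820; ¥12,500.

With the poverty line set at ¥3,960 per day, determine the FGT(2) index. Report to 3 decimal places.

0.071

Incomes under z: ¥1,820, ¥2,320, ¥2,400, ¥3,360 (q = 4 of N = 9).
Normalized shortfalls: (3960−1820)/3960 = 0.5404; (3960−2320)/3960 = 0.4141; (3960−2400)/3960 = 0.3939; (3960−3360)/3960 = 0.1515.
Squared: 0.2920; 0.1715; 0.1552; 0.0230.
Sum = 0.641695; P₂ = 0.641695 / 9 = 0.071.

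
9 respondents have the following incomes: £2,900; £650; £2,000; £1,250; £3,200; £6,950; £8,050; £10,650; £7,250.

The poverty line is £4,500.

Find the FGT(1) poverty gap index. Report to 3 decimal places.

0.309

Below z: £650, £1,250, £2,000, £2,900, £3,200 (q = 5 of N = 9).
Normalized shortfalls: (4500−650)/4500 = 0.8556; (4500−1250)/4500 = 0.7222; (4500−2000)/4500 = 0.5556; (4500−2900)/4500 = 0.3556; (4500−3200)/4500 = 0.2889.
Sum of shortfalls = 2.777778; P₁ averages over all N: 2.777778 / 9 = 0.309.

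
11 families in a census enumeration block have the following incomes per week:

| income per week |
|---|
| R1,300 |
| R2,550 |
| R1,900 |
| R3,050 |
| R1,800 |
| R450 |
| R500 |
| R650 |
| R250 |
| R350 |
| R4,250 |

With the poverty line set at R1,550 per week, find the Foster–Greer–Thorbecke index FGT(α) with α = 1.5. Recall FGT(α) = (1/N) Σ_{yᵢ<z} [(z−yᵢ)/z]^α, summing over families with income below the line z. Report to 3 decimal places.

0.283

Poor units: R250, R350, R450, R500, R650, R1,300 (q = 6 of N = 11).
Shortfall ratios: (1550−250)/1550 = 0.8387; (1550−350)/1550 = 0.7742; (1550−450)/1550 = 0.7097; (1550−500)/1550 = 0.6774; (1550−650)/1550 = 0.5806; (1550−1300)/1550 = 0.1613.
Raised to α = 1.5: 0.76810; 0.68120; 0.59785; 0.55755; 0.44245; 0.06478.
Sum = 3.111929; FGT(1.5) = 3.111929 / 11 = 0.283.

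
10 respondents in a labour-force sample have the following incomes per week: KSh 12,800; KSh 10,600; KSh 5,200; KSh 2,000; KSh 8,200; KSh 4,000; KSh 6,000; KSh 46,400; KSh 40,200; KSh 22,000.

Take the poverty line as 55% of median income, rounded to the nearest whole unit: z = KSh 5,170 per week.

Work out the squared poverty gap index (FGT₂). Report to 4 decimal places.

Poor units: KSh 2,000, KSh 4,000 (q = 2 of N = 10).
Relative gaps: (5170−2000)/5170 = 0.6132; (5170−4000)/5170 = 0.2263.
Squared: 0.3760; 0.0512.
Sum = 0.427171; P₂ = 0.427171 / 10 = 0.0427.

0.0427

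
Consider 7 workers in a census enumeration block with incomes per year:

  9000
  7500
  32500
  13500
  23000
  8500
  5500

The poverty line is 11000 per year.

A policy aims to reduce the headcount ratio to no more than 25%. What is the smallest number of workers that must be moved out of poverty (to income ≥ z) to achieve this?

Currently q = 4 of N = 7 are below the line (H = 0.571).
A headcount ratio of at most 25% allows at most ⌊0.25 × 7⌋ = 1 poor workers.
So at least 4 − 1 = 3 must be lifted.

3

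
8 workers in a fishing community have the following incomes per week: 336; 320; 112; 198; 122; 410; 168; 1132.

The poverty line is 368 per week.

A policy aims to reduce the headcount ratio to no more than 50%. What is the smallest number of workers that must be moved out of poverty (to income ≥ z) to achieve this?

2

Currently q = 6 of N = 8 are below the line (H = 0.750).
A headcount ratio of at most 50% allows at most ⌊0.50 × 8⌋ = 4 poor workers.
So at least 6 − 4 = 2 must be lifted.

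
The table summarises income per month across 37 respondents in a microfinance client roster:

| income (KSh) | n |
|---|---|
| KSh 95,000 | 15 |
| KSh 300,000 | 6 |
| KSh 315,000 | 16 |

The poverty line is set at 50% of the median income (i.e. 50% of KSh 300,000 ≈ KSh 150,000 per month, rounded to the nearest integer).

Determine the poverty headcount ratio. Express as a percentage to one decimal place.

15 of the 37 respondents have income below KSh 150,000.
H = 15/37 = 40.5%.

40.5%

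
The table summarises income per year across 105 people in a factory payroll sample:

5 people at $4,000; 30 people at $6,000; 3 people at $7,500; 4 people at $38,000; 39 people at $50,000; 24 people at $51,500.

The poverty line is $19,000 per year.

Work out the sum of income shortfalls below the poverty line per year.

Below the line: 5×$4,000, 30×$6,000, 3×$7,500 (q = 38 of N = 105).
Individual gaps: 5×(19000−4000) = 75000; 30×(19000−6000) = 390000; 3×(19000−7500) = 34500.
Aggregate gap = $499,500.

$499,500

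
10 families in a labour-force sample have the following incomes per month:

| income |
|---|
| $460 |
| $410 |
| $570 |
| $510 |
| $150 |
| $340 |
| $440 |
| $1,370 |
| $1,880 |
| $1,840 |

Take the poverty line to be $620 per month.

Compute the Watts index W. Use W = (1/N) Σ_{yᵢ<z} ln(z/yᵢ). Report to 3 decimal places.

Below the line: $150, $340, $410, $440, $460, $510, $570 (q = 7 of N = 10).
ln(z/y) terms: ln(620/150) = 1.4191; ln(620/340) = 0.6008; ln(620/410) = 0.4136; ln(620/440) = 0.3429; ln(620/460) = 0.2985; ln(620/510) = 0.1953; ln(620/570) = 0.0841.
W = 3.354250 / 10 = 0.335.

0.335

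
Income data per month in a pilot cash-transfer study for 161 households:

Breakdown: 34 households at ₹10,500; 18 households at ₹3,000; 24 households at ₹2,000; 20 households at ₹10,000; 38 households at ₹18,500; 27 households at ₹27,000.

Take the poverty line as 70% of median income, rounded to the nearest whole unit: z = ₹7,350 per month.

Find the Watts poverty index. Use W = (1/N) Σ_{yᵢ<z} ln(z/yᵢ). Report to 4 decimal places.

Poor units: 24×₹2,000, 18×₹3,000 (q = 42 of N = 161).
ln(z/y) terms: ln(7350/2000) = 1.3016 (×24); ln(7350/3000) = 0.8961 (×18).
W = 47.366860 / 161 = 0.2942.

0.2942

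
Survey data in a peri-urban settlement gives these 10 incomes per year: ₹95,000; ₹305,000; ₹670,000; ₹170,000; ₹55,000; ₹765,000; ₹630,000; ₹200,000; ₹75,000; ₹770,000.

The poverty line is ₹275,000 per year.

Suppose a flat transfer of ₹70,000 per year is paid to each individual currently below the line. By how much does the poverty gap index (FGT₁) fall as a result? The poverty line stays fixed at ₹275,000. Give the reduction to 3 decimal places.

0.127

Before: below the line — ₹55,000, ₹75,000, ₹95,000, ₹170,000, ₹200,000; poverty gap index (FGT₁) = 0.28364.
After the ₹70,000 transfer: below the line — ₹125,000, ₹145,000, ₹165,000, ₹240,000, ₹270,000; poverty gap index (FGT₁) = 0.15636.
Reduction = 0.28364 − 0.15636 = 0.127.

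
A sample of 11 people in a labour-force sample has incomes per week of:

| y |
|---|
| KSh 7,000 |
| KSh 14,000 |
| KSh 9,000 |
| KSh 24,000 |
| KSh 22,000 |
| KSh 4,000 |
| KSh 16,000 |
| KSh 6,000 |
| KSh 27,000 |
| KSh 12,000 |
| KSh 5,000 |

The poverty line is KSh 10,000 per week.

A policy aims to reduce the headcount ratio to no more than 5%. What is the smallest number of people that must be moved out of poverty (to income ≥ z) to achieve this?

5 of the 11 people are poor, so H = 5/11 = 0.455.
A headcount ratio of at most 5% allows at most ⌊0.05 × 11⌋ = 0 poor people.
So at least 5 − 0 = 5 must be lifted.

5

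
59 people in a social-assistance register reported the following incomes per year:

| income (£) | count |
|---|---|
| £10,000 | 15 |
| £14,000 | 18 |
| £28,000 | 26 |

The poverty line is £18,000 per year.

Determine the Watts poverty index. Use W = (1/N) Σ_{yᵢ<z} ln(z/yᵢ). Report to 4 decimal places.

Poor units: 15×£10,000, 18×£14,000 (q = 33 of N = 59).
Log gaps: ln(18000/10000) = 0.5878 (×15); ln(18000/14000) = 0.2513 (×18).
W = 13.340460 / 59 = 0.2261.

0.2261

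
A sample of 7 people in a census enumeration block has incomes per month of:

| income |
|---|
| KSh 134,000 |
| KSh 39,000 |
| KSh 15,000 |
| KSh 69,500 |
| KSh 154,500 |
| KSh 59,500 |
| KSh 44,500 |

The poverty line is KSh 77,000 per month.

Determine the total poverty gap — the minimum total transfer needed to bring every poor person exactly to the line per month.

Below the line: KSh 15,000, KSh 39,000, KSh 44,500, KSh 59,500, KSh 69,500 (q = 5 of N = 7).
Individual gaps: 77000−15000 = 62000; 77000−39000 = 38000; 77000−44500 = 32500; 77000−59500 = 17500; 77000−69500 = 7500.
Aggregate gap = KSh 157,500.

KSh 157,500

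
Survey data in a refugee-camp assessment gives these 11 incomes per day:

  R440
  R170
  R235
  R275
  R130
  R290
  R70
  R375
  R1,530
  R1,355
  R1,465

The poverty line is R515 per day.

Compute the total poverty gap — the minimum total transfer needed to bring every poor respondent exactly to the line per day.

Below the line: R70, R130, R170, R235, R275, R290, R375, R440 (q = 8 of N = 11).
Individual gaps: 515−70 = 445; 515−130 = 385; 515−170 = 345; 515−235 = 280; 515−275 = 240; 515−290 = 225; 515−375 = 140; 515−440 = 75.
Aggregate gap = R2,135.

R2,135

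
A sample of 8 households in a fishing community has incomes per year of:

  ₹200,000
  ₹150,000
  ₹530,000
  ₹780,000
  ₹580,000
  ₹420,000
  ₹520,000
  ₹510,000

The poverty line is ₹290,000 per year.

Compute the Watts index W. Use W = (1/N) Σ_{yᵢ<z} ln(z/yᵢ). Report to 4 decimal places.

Below z: ₹150,000, ₹200,000 (q = 2 of N = 8).
Log gaps: ln(290000/150000) = 0.6592; ln(290000/200000) = 0.3716.
W = 1.030809 / 8 = 0.1289.

0.1289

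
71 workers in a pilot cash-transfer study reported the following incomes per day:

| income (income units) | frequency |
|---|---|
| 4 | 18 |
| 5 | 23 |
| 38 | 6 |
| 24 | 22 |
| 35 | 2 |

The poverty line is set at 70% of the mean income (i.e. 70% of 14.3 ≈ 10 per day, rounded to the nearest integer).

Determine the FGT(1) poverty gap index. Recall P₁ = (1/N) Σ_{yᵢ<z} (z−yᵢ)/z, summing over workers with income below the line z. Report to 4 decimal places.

Below z: 18×4, 23×5 (q = 41 of N = 71).
Shortfall ratios: (10−4)/10 = 0.6000 (×18); (10−5)/10 = 0.5000 (×23).
Sum of shortfalls = 22.300000; P₁ averages over all N: 22.300000 / 71 = 0.3141.

0.3141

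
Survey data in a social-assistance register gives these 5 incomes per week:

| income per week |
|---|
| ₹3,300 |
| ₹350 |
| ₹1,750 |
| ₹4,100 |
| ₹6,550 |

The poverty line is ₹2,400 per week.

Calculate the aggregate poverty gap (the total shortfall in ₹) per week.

₹2,700

Incomes under z: ₹350, ₹1,750 (q = 2 of N = 5).
Individual gaps: 2400−350 = 2050; 2400−1750 = 650.
Aggregate gap = ₹2,700.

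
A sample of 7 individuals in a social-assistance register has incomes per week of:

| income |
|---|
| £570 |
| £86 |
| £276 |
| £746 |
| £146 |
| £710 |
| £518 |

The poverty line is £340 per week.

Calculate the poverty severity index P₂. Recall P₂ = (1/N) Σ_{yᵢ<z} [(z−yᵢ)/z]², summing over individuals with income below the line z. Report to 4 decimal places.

0.1313

Below z: £86, £146, £276 (q = 3 of N = 7).
Relative gaps: (340−86)/340 = 0.7471; (340−146)/340 = 0.5706; (340−276)/340 = 0.1882.
Squared: 0.5581; 0.3256; 0.0354.
Sum = 0.919100; P₂ = 0.919100 / 7 = 0.1313.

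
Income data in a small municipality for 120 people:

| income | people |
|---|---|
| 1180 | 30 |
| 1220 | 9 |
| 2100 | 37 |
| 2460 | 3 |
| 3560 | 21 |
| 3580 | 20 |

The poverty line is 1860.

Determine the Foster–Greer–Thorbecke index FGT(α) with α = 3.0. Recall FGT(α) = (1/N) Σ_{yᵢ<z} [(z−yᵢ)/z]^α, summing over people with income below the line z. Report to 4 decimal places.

0.0153

Below the line: 30×1180, 9×1220 (q = 39 of N = 120).
Relative gaps: (1860−1180)/1860 = 0.3656 (×30); (1860−1220)/1860 = 0.3441 (×9).
Raised to α = 3.0: 0.04886 (×30); 0.04074 (×9).
Sum = 1.832559; FGT(3.0) = 1.832559 / 120 = 0.0153.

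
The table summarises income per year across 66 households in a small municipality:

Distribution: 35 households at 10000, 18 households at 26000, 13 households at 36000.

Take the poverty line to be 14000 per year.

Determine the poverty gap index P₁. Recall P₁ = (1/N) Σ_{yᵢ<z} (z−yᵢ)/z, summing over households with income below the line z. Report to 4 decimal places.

0.1515

Below z: 35×10000 (q = 35 of N = 66).
Shortfall ratios: (14000−10000)/14000 = 0.2857 (×35).
Σ = 10.000000. Dividing by the full population N = 66 gives P₁ = 0.1515.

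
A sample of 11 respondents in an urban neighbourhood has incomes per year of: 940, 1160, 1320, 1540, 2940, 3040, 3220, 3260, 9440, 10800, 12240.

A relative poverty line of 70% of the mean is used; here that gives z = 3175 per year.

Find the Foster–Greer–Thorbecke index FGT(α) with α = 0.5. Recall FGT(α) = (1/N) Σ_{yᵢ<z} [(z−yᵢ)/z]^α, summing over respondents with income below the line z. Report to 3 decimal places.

0.327

Below the line: 940, 1160, 1320, 1540, 2940, 3040 (q = 6 of N = 11).
Relative gaps: (3175−940)/3175 = 0.7039; (3175−1160)/3175 = 0.6346; (3175−1320)/3175 = 0.5843; (3175−1540)/3175 = 0.5150; (3175−2940)/3175 = 0.0740; (3175−3040)/3175 = 0.0425.
Raised to α = 0.5: 0.83901; 0.79665; 0.76436; 0.71761; 0.27206; 0.20620.
Sum = 3.595889; FGT(0.5) = 3.595889 / 11 = 0.327.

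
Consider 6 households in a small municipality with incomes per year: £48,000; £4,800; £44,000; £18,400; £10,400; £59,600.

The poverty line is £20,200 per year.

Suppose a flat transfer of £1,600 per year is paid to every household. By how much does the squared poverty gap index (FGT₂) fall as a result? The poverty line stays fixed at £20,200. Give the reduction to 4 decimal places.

Before: below the line — £4,800, £10,400, £18,400; squared poverty gap index (FGT₂) = 0.137421.
After the £1,600 transfer: below the line — £6,400, £12,000, £20,000; squared poverty gap index (FGT₂) = 0.105267.
Reduction = 0.137421 − 0.105267 = 0.0322.

0.0322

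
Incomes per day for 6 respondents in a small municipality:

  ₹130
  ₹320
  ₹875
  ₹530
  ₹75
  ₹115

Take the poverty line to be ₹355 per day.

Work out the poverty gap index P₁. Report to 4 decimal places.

0.3662

Poor units: ₹75, ₹115, ₹130, ₹320 (q = 4 of N = 6).
Relative gaps: (355−75)/355 = 0.7887; (355−115)/355 = 0.6761; (355−130)/355 = 0.6338; (355−320)/355 = 0.0986.
Sum of shortfalls = 2.197183; P₁ averages over all N: 2.197183 / 6 = 0.3662.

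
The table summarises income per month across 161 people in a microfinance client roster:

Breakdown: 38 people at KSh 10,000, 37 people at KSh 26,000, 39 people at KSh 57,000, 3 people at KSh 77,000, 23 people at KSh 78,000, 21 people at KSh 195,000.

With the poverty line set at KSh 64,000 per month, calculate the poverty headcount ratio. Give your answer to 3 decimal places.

114 of the 161 people have income below KSh 64,000.
H = 114/161 = 0.708.

0.708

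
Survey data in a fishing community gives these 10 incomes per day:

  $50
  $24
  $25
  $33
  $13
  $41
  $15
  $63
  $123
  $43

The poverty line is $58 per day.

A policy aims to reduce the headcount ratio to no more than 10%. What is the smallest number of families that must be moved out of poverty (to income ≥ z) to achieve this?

7

Currently q = 8 of N = 10 are below the line (H = 0.800).
A headcount ratio of at most 10% allows at most ⌊0.10 × 10⌋ = 1 poor families.
So at least 8 − 1 = 7 must be lifted.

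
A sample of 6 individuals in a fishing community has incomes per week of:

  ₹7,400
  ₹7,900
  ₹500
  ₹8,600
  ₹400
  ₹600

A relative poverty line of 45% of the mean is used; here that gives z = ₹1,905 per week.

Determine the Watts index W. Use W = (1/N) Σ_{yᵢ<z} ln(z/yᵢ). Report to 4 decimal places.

0.6756

Below the line: ₹400, ₹500, ₹600 (q = 3 of N = 6).
ln(z/y) terms: ln(1905/400) = 1.5608; ln(1905/500) = 1.3376; ln(1905/600) = 1.1553.
W = 4.053710 / 6 = 0.6756.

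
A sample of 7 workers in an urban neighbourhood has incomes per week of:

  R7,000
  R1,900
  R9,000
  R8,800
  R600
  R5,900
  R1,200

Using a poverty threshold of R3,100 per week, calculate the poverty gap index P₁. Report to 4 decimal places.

Below the line: R600, R1,200, R1,900 (q = 3 of N = 7).
Normalized shortfalls: (3100−600)/3100 = 0.8065; (3100−1200)/3100 = 0.6129; (3100−1900)/3100 = 0.3871.
Sum of shortfalls = 1.806452; P₁ averages over all N: 1.806452 / 7 = 0.2581.

0.2581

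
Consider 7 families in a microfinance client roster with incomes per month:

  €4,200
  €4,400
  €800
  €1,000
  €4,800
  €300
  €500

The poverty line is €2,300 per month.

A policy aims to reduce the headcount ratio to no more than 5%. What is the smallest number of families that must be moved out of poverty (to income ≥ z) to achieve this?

4

Currently q = 4 of N = 7 are below the line (H = 0.571).
A headcount ratio of at most 5% allows at most ⌊0.05 × 7⌋ = 0 poor families.
So at least 4 − 0 = 4 must be lifted.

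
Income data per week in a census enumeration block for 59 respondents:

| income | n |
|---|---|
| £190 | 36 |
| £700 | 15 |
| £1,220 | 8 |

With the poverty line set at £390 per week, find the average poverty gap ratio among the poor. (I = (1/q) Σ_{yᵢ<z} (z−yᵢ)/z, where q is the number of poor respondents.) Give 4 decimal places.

Poor units: 36×£190 (q = 36 of N = 59).
Relative gaps: 0.5128 (×36); sum = 18.461538.
I averages over the q = 36 poor units only: 18.461538 / 36 = 0.5128.

0.5128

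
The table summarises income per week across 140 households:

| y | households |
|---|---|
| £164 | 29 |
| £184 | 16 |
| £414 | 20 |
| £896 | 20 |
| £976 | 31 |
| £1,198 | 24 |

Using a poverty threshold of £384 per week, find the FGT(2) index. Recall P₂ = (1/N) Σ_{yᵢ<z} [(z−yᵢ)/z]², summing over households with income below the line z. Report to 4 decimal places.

0.0990

Incomes under z: 29×£164, 16×£184 (q = 45 of N = 140).
Relative gaps: (384−164)/384 = 0.5729 (×29); (384−184)/384 = 0.5208 (×16).
Squared: 0.3282 (×29); 0.2713 (×16).
Sum = 13.859049; P₂ = 13.859049 / 140 = 0.0990.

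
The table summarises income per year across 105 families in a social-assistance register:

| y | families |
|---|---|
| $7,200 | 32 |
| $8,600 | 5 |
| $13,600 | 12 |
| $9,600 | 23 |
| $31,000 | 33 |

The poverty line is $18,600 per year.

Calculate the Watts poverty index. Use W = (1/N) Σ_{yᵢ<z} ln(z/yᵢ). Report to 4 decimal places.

0.5066

Poor units: 32×$7,200, 5×$8,600, 23×$9,600, 12×$13,600 (q = 72 of N = 105).
ln(z/y) terms: ln(18600/7200) = 0.9491 (×32); ln(18600/8600) = 0.7714 (×5); ln(18600/9600) = 0.6614 (×23); ln(18600/13600) = 0.3131 (×12).
W = 53.196841 / 105 = 0.5066.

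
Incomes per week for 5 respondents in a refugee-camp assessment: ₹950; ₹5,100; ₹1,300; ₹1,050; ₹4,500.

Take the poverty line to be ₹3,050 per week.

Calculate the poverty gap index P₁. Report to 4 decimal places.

0.3836

Below z: ₹950, ₹1,050, ₹1,300 (q = 3 of N = 5).
Shortfall ratios: (3050−950)/3050 = 0.6885; (3050−1050)/3050 = 0.6557; (3050−1300)/3050 = 0.5738.
Sum of shortfalls = 1.918033; P₁ averages over all N: 1.918033 / 5 = 0.3836.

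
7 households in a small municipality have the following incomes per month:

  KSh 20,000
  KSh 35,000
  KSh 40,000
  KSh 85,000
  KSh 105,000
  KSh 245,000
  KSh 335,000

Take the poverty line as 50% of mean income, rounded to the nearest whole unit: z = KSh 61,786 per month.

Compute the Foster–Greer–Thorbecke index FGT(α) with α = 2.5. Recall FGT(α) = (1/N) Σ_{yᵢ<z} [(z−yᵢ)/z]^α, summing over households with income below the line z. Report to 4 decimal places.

Poor units: KSh 20,000, KSh 35,000, KSh 40,000 (q = 3 of N = 7).
Relative gaps: (61786−20000)/61786 = 0.6763; (61786−35000)/61786 = 0.4335; (61786−40000)/61786 = 0.3526.
Raised to α = 2.5: 0.37614; 0.12375; 0.07383.
Sum = 0.573719; FGT(2.5) = 0.573719 / 7 = 0.0820.

0.0820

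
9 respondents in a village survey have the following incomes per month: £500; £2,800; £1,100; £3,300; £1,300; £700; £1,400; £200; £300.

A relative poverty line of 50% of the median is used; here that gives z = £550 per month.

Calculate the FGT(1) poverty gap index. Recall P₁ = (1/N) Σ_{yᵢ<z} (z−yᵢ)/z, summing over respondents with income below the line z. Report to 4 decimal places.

Below the line: £200, £300, £500 (q = 3 of N = 9).
Normalized shortfalls: (550−200)/550 = 0.6364; (550−300)/550 = 0.4545; (550−500)/550 = 0.0909.
Σ = 1.181818. Dividing by the full population N = 9 gives P₁ = 0.1313.

0.1313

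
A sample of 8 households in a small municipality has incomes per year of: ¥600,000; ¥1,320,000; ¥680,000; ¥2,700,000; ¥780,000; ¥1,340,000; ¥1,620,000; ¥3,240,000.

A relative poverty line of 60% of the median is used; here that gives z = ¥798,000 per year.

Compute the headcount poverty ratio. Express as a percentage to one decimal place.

3 of the 8 households have income below ¥798,000.
H = 3/8 = 37.5%.

37.5%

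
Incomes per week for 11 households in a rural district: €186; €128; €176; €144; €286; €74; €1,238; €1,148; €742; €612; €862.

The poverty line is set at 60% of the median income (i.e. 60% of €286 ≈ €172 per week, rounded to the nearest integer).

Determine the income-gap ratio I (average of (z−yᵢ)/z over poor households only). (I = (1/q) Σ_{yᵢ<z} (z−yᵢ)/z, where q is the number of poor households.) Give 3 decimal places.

0.329

Poor units: €74, €128, €144 (q = 3 of N = 11).
Relative gaps: 0.5698, 0.2558, 0.1628; sum = 0.988372.
The income-gap ratio divides by q (the poor only): 0.988372 / 3 = 0.329.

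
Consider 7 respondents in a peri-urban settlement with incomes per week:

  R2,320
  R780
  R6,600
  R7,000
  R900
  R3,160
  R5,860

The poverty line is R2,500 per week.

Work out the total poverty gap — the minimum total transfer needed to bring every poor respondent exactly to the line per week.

Incomes under z: R780, R900, R2,320 (q = 3 of N = 7).
Individual gaps: 2500−780 = 1720; 2500−900 = 1600; 2500−2320 = 180.
Aggregate gap = R3,500.

R3,500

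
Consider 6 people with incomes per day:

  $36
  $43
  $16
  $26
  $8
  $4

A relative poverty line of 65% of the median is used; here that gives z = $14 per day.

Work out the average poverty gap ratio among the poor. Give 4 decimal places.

0.5714

Incomes under z: $4, $8 (q = 2 of N = 6).
Relative gaps: 0.7143, 0.4286; sum = 1.142857.
I averages over the q = 2 poor units only: 1.142857 / 2 = 0.5714.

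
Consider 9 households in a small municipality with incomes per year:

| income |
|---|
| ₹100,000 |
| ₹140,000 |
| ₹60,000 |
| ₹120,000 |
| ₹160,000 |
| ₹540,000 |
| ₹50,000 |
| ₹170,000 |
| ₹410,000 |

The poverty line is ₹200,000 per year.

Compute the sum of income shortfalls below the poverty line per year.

Incomes under z: ₹50,000, ₹60,000, ₹100,000, ₹120,000, ₹140,000, ₹160,000, ₹170,000 (q = 7 of N = 9).
Individual gaps: 200000−50000 = 150000; 200000−60000 = 140000; 200000−100000 = 100000; 200000−120000 = 80000; 200000−140000 = 60000; 200000−160000 = 40000; 200000−170000 = 30000.
Aggregate gap = ₹600,000.

₹600,000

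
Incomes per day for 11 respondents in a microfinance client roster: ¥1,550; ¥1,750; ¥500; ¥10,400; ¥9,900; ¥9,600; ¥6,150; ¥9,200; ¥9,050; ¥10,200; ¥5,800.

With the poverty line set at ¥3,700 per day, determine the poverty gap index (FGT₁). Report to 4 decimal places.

Poor units: ¥500, ¥1,550, ¥1,750 (q = 3 of N = 11).
Shortfall ratios: (3700−500)/3700 = 0.8649; (3700−1550)/3700 = 0.5811; (3700−1750)/3700 = 0.5270.
Σ = 1.972973. Dividing by the full population N = 11 gives P₁ = 0.1794.

0.1794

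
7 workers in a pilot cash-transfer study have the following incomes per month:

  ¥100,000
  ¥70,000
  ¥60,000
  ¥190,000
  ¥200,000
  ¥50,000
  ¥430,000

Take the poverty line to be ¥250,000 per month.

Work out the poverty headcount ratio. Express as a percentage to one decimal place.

85.7%

6 of the 7 workers have income below ¥250,000.
H = 6/7 = 85.7%.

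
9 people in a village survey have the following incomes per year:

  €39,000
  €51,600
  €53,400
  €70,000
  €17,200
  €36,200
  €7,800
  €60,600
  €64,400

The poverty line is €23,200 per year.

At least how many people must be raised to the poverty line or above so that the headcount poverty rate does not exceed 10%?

2

Currently q = 2 of N = 9 are below the line (H = 0.222).
A headcount ratio of at most 10% allows at most ⌊0.10 × 9⌋ = 0 poor people.
So at least 2 − 0 = 2 must be lifted.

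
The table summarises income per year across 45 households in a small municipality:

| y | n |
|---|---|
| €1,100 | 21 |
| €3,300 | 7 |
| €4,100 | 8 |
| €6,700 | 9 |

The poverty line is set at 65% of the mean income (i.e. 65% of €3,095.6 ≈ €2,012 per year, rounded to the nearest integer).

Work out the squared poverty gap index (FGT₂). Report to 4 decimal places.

Below z: 21×€1,100 (q = 21 of N = 45).
Normalized shortfalls: (2012−1100)/2012 = 0.4533 (×21).
Squared: 0.2055 (×21).
Sum = 4.314724; P₂ = 4.314724 / 45 = 0.0959.

0.0959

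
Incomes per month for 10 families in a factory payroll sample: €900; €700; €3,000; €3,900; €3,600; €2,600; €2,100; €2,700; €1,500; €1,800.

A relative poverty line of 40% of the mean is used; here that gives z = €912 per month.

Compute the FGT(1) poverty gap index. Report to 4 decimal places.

0.0246

Incomes under z: €700, €900 (q = 2 of N = 10).
Gap ratios (z−y)/z: (912−700)/912 = 0.2325; (912−900)/912 = 0.0132.
Σ = 0.245614. Dividing by the full population N = 10 gives P₁ = 0.0246.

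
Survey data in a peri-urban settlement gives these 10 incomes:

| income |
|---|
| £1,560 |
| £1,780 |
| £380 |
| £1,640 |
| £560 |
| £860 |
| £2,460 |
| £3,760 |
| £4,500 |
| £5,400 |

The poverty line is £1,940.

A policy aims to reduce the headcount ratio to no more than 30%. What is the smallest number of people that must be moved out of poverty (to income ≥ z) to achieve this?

3

6 of the 10 people are poor, so H = 6/10 = 0.600.
A headcount ratio of at most 30% allows at most ⌊0.30 × 10⌋ = 3 poor people.
So at least 6 − 3 = 3 must be lifted.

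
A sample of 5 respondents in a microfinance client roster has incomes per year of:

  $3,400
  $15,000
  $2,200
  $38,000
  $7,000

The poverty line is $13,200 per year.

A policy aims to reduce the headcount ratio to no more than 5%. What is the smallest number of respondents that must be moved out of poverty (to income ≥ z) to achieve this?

3

Currently q = 3 of N = 5 are below the line (H = 0.600).
A headcount ratio of at most 5% allows at most ⌊0.05 × 5⌋ = 0 poor respondents.
So at least 3 − 0 = 3 must be lifted.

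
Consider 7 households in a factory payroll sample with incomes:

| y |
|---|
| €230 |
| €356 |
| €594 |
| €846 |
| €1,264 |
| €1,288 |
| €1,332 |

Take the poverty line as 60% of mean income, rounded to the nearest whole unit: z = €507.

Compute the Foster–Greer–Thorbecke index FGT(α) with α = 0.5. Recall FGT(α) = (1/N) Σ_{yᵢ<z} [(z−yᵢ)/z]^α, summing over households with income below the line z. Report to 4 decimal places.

Below the line: €230, €356 (q = 2 of N = 7).
Normalized shortfalls: (507−230)/507 = 0.5464; (507−356)/507 = 0.2978.
Raised to α = 0.5: 0.73916; 0.54574.
Sum = 1.284894; FGT(0.5) = 1.284894 / 7 = 0.1836.

0.1836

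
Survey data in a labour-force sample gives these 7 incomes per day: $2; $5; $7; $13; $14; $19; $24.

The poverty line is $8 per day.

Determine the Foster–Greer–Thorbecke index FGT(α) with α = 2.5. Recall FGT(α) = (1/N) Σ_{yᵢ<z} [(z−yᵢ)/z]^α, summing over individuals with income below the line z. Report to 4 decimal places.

Poor units: $2, $5, $7 (q = 3 of N = 7).
Relative gaps: (8−2)/8 = 0.7500; (8−5)/8 = 0.3750; (8−7)/8 = 0.1250.
Raised to α = 2.5: 0.48714; 0.08611; 0.00552.
Sum = 0.578778; FGT(2.5) = 0.578778 / 7 = 0.0827.

0.0827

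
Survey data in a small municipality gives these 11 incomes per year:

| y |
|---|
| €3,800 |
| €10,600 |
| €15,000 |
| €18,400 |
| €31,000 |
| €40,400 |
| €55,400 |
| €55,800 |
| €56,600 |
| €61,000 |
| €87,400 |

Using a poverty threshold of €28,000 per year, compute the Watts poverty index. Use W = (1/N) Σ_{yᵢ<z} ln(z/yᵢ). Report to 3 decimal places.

0.365

Below z: €3,800, €10,600, €15,000, €18,400 (q = 4 of N = 11).
ln(z/y) terms: ln(28000/3800) = 1.9972; ln(28000/10600) = 0.9714; ln(28000/15000) = 0.6242; ln(28000/18400) = 0.4199.
W = 4.012562 / 11 = 0.365.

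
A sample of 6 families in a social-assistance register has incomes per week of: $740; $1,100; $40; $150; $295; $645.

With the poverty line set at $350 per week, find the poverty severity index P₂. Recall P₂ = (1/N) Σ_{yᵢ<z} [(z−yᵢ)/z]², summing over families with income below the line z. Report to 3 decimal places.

0.189

Below z: $40, $150, $295 (q = 3 of N = 6).
Shortfall ratios: (350−40)/350 = 0.8857; (350−150)/350 = 0.5714; (350−295)/350 = 0.1571.
Squared: 0.7845; 0.3265; 0.0247.
Sum = 1.135714; P₂ = 1.135714 / 6 = 0.189.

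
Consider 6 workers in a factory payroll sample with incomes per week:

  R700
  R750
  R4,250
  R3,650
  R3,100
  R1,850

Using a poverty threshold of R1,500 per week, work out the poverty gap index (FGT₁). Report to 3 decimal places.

0.172

Poor units: R700, R750 (q = 2 of N = 6).
Relative gaps: (1500−700)/1500 = 0.5333; (1500−750)/1500 = 0.5000.
Sum of shortfalls = 1.033333; P₁ averages over all N: 1.033333 / 6 = 0.172.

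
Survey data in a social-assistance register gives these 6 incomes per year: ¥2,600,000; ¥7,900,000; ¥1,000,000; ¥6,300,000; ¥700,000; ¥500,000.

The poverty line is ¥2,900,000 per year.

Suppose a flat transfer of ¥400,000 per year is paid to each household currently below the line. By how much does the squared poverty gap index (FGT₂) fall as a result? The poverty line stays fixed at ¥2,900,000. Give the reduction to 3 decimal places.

0.095

Before: below the line — ¥500,000, ¥700,000, ¥1,000,000, ¥2,600,000; squared poverty gap index (FGT₂) = 0.28339.
After the ¥400,000 transfer: below the line — ¥900,000, ¥1,100,000, ¥1,400,000; squared poverty gap index (FGT₂) = 0.18807.
Reduction = 0.28339 − 0.18807 = 0.095.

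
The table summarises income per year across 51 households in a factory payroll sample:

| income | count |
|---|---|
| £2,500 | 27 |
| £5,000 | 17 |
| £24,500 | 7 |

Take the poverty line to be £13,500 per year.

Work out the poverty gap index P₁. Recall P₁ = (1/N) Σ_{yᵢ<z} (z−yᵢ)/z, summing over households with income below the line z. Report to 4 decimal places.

0.6412

Poor units: 27×£2,500, 17×£5,000 (q = 44 of N = 51).
Normalized shortfalls: (13500−2500)/13500 = 0.8148 (×27); (13500−5000)/13500 = 0.6296 (×17).
Sum of shortfalls = 32.703704; P₁ averages over all N: 32.703704 / 51 = 0.6412.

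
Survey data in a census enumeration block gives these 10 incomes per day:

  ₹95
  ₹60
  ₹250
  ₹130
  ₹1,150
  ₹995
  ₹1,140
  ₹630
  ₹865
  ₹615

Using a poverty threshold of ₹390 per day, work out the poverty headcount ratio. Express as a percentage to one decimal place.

40.0%

4 of the 10 workers have income below ₹390.
H = 4/10 = 40.0%.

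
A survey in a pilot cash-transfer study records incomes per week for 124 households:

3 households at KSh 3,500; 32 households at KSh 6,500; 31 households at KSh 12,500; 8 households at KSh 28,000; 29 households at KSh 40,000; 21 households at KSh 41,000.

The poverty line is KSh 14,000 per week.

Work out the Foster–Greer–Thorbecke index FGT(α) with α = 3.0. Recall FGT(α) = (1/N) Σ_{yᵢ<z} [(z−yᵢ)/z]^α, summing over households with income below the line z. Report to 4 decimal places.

Below z: 3×KSh 3,500, 32×KSh 6,500, 31×KSh 12,500 (q = 66 of N = 124).
Relative gaps: (14000−3500)/14000 = 0.7500 (×3); (14000−6500)/14000 = 0.5357 (×32); (14000−12500)/14000 = 0.1071 (×31).
Raised to α = 3.0: 0.42188 (×3); 0.15374 (×32); 0.00123 (×31).
Sum = 6.223579; FGT(3.0) = 6.223579 / 124 = 0.0502.

0.0502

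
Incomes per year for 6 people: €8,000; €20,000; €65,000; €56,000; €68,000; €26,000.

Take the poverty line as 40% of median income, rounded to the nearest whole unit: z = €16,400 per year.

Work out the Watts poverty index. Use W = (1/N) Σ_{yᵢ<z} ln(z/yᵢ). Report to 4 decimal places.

0.1196

Below the line: €8,000 (q = 1 of N = 6).
ln(z/y) terms: ln(16400/8000) = 0.7178.
W = 0.717840 / 6 = 0.1196.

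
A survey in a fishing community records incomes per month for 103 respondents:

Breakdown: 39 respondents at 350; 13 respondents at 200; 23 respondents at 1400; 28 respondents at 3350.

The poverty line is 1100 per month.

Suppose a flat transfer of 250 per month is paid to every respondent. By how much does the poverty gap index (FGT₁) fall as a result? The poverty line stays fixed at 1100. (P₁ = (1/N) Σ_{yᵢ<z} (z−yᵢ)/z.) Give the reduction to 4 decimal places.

Before: below the line — 13×200, 39×350; poverty gap index (FGT₁) = 0.361430.
After the 250 transfer: below the line — 13×450, 39×600; poverty gap index (FGT₁) = 0.246690.
Reduction = 0.361430 − 0.246690 = 0.1147.

0.1147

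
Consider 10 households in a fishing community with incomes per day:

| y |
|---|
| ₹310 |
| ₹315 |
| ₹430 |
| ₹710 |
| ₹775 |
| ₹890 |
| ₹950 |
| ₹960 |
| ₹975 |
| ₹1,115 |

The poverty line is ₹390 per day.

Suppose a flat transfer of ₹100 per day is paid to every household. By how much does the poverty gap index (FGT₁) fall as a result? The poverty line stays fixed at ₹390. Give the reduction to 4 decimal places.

0.0397

Before: below the line — ₹310, ₹315; poverty gap index (FGT₁) = 0.039744.
After the ₹100 transfer: below the line — none; poverty gap index (FGT₁) = 0.000000.
Reduction = 0.039744 − 0.000000 = 0.0397.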